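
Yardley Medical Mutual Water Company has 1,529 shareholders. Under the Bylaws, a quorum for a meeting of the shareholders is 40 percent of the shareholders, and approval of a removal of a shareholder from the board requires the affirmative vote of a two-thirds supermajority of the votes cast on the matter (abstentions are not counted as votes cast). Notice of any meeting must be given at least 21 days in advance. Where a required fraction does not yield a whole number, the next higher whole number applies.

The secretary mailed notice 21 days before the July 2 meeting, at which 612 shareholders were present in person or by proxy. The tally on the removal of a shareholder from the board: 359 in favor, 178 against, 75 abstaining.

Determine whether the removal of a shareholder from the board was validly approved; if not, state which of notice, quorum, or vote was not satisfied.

Valid — all requirements satisfied.

Notice: 21 days given; 21 required. Satisfied.
Quorum: 40% of 1,529 = 611.60, rounded up to 612; 612 present. Satisfied.
Vote: requires two-thirds of the votes cast (612 − 75 abstaining = 537); 2/3 of 537 = 358, so 358 needed; 359 in favor. Satisfied.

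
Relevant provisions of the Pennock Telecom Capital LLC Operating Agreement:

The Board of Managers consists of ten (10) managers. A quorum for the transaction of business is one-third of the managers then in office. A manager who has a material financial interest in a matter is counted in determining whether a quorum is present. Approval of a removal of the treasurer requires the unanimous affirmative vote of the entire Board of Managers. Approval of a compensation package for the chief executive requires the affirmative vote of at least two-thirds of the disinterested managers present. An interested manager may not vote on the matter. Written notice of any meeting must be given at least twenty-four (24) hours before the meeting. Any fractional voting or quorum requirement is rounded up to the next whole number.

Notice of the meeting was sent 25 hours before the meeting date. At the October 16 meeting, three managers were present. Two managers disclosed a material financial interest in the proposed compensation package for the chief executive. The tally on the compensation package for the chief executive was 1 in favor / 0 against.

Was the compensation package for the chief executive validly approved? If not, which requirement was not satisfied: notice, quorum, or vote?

Invalid — quorum requirement not satisfied.

Notice: 25 hours given; 24 required (25 ≥ 24). Satisfied.
Quorum: 3 present (interested managers count toward quorum); quorum is 4. Not satisfied.
Vote: the compensation package for the chief executive requires two-thirds of the disinterested managers present (3 − 2 = 1). 2/3 of 1 = 0.67, rounded up to 1, so 1 affirmative vote is needed; 1 voted in favor. Satisfied. (Moot — without a quorum no business can be validly transacted.)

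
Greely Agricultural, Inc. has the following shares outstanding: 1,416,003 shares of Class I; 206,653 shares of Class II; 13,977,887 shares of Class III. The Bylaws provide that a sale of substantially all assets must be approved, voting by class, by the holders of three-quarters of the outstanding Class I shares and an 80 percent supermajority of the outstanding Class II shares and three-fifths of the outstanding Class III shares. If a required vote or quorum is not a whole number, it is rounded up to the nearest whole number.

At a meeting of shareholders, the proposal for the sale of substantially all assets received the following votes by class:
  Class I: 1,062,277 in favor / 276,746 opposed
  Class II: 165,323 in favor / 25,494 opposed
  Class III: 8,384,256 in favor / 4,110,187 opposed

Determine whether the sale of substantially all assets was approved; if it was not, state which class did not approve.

Not approved — the Class III shares did not give the required vote.

Class I: 3/4 of 1416003 = 1062002.25, rounded up to 1062003; 1,062,003 required, 1,062,277 in favor — approved.
Class II: 4/5 of 206653 = 165322.40, rounded up to 165323; 165,323 required, 165,323 in favor — approved.
Class III: 3/5 of 13977887 = 8386732.20, rounded up to 8386733; 8,386,733 required, 8,384,256 in favor — not approved.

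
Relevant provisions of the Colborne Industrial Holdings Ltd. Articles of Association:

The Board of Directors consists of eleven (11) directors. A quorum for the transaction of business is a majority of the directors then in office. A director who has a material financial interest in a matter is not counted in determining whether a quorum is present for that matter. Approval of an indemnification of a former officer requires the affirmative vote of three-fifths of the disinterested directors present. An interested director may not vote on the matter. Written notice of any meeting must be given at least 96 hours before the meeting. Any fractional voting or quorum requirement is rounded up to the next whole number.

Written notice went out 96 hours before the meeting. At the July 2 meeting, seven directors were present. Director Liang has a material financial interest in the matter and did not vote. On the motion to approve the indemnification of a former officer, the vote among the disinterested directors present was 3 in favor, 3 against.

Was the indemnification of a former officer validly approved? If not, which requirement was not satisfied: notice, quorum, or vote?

Invalid — vote requirement not satisfied.

Notice: 96 hours given; 96 required (96 ≥ 96). Satisfied.
Quorum: 7 present, but the 1 interested director does not count, leaving 6. Quorum is 6. Satisfied.
Vote: the indemnification of a former officer requires three-fifths of the disinterested directors present (7 − 1 = 6). 3/5 of 6 = 3.60, rounded up to 4, so 4 affirmative votes are needed; 3 voted in favor. Not satisfied.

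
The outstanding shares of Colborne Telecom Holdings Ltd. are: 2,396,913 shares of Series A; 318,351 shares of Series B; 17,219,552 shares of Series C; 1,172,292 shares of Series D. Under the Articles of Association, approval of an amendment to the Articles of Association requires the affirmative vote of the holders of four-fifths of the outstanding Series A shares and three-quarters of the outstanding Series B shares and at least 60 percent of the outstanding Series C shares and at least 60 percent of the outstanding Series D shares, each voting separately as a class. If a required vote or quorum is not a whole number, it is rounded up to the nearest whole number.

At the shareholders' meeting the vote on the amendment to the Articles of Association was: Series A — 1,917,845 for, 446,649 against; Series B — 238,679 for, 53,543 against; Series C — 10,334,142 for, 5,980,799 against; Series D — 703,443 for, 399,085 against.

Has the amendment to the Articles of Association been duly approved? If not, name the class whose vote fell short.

Not approved — the Series B shares did not give the required vote.

Series A: 4/5 of 2396913 = 1917530.40, rounded up to 1917531; 1,917,531 required, 1,917,845 in favor — approved.
Series B: 3/4 of 318351 = 238763.25, rounded up to 238764; 238,764 required, 238,679 in favor — not approved.
Series C: 3/5 of 17219552 = 10331731.20, rounded up to 10331732; 10,331,732 required, 10,334,142 in favor — approved.
Series D: 3/5 of 1172292 = 703375.20, rounded up to 703376; 703,376 required, 703,443 in favor — approved.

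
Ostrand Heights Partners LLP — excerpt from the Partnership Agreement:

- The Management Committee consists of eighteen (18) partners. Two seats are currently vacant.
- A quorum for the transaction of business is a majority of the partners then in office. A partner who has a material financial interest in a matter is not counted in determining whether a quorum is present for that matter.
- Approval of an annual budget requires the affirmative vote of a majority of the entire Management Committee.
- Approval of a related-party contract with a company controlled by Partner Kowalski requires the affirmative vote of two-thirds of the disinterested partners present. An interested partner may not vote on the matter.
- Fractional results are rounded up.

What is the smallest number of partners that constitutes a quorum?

A majority of 16 is 9.

9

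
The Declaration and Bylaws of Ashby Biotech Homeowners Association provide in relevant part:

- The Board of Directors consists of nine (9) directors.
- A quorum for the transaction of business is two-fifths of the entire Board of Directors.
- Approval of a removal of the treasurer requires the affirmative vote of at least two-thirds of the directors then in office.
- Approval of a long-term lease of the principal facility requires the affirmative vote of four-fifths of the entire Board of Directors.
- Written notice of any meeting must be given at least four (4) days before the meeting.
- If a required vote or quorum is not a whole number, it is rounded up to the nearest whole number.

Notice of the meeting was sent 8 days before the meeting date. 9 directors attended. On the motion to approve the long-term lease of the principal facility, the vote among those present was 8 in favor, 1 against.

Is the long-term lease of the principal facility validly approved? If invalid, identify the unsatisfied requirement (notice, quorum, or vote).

Valid — all requirements satisfied.

Notice: 8 days given; 4 required (8 ≥ 4). Satisfied.
Quorum: 9 present; quorum is 4. Satisfied.
Vote: the long-term lease of the principal facility requires four-fifths of the entire Board of Directors (9). 4/5 of 9 = 7.20, rounded up to 8, so 8 affirmative votes are needed; 8 voted in favor. Satisfied.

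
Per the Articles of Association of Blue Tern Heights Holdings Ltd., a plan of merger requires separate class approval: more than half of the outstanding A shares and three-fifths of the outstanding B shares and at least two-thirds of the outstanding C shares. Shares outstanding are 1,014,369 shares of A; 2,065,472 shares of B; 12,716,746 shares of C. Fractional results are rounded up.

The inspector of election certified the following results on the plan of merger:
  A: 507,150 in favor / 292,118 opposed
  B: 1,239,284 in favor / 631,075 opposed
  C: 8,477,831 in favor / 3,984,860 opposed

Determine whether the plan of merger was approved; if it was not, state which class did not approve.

A: a majority of 1014369 is 507185; 507,185 required, 507,150 in favor — not approved.
B: 3/5 of 2065472 = 1239283.20, rounded up to 1239284; 1,239,284 required, 1,239,284 in favor — approved.
C: 2/3 of 12716746 = 8477830.67, rounded up to 8477831; 8,477,831 required, 8,477,831 in favor — approved.

Not approved — the A shares did not give the required vote.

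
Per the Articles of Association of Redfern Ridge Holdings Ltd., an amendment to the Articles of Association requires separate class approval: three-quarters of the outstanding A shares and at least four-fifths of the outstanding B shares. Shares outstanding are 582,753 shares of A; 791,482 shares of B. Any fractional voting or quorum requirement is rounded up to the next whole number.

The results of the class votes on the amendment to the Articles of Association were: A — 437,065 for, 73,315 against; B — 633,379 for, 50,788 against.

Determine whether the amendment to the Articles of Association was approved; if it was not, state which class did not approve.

A: 3/4 of 582753 = 437064.75, rounded up to 437065; 437,065 required, 437,065 in favor — approved.
B: 4/5 of 791482 = 633185.60, rounded up to 633186; 633,186 required, 633,379 in favor — approved.

Approved — every class gave the required vote.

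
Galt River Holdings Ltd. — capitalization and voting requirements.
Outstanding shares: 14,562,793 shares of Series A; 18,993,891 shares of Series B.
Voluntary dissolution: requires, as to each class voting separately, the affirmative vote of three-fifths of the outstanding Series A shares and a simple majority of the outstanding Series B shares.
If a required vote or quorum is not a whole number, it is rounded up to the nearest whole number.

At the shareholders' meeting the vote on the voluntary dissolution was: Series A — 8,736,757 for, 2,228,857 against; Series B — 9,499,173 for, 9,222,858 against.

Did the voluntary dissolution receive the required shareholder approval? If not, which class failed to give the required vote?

Series A: 3/5 of 14562793 = 8737675.80, rounded up to 8737676; 8,737,676 required, 8,736,757 in favor — not approved.
Series B: a majority of 18993891 is 9496946; 9,496,946 required, 9,499,173 in favor — approved.

Not approved — the Series A shares did not give the required vote.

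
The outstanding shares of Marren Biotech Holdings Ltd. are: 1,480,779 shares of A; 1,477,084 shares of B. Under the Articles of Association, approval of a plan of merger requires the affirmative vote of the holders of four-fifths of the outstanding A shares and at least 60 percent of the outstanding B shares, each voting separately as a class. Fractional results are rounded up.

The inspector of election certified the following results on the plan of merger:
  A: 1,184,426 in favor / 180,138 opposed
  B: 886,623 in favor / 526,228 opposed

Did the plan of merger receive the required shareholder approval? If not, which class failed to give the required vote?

Not approved — the A shares did not give the required vote.

A: 4/5 of 1480779 = 1184623.20, rounded up to 1184624; 1,184,624 required, 1,184,426 in favor — not approved.
B: 3/5 of 1477084 = 886250.40, rounded up to 886251; 886,251 required, 886,623 in favor — approved.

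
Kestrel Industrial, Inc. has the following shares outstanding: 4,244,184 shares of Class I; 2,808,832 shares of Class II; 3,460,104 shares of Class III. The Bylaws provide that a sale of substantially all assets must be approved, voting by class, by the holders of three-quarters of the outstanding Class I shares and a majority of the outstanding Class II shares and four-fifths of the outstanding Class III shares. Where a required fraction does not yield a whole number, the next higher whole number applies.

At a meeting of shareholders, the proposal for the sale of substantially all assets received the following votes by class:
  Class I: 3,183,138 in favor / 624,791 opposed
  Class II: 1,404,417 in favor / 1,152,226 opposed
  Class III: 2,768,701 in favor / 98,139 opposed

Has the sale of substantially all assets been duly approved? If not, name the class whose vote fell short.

Class I: 3/4 of 4244184 = 3183138; 3,183,138 required, 3,183,138 in favor — approved.
Class II: a majority of 2808832 is 1404417; 1,404,417 required, 1,404,417 in favor — approved.
Class III: 4/5 of 3460104 = 2768083.20, rounded up to 2768084; 2,768,084 required, 2,768,701 in favor — approved.

Approved — every class gave the required vote.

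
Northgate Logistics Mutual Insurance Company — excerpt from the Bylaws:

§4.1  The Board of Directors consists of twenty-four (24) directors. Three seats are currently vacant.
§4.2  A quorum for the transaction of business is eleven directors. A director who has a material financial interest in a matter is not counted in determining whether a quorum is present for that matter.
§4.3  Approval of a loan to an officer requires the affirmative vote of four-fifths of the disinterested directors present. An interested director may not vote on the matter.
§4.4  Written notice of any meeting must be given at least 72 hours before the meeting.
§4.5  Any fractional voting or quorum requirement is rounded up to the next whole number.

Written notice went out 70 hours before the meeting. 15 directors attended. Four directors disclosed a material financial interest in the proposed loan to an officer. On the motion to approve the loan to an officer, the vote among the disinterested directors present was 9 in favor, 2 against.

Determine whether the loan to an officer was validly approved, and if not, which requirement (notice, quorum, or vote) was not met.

Notice: 70 hours given; 72 required (70 < 72). Not satisfied.
Quorum: 15 present, but the 4 interested directors do not count, leaving 11. Quorum is 11. Satisfied.
Vote: the loan to an officer requires four-fifths of the disinterested directors present (15 − 4 = 11). 4/5 of 11 = 8.80, rounded up to 9, so 9 affirmative votes are needed; 9 voted in favor. Satisfied.

Invalid — notice requirement not satisfied.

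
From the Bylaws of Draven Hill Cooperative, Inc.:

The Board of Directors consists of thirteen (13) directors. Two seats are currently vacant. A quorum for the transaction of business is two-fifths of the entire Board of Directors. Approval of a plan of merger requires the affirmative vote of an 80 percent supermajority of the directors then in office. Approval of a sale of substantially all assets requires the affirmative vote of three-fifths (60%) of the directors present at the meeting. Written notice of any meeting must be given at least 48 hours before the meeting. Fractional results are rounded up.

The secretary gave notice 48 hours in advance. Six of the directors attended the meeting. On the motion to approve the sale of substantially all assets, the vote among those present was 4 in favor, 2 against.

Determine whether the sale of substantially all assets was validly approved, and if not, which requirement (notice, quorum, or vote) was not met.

Valid — all requirements satisfied.

Notice: 48 hours given; 48 required (48 ≥ 48). Satisfied.
Quorum: 6 present; quorum is 6. Satisfied.
Vote: the sale of substantially all assets requires three-fifths of the directors present (6). 3/5 of 6 = 3.60, rounded up to 4, so 4 affirmative votes are needed; 4 voted in favor. Satisfied.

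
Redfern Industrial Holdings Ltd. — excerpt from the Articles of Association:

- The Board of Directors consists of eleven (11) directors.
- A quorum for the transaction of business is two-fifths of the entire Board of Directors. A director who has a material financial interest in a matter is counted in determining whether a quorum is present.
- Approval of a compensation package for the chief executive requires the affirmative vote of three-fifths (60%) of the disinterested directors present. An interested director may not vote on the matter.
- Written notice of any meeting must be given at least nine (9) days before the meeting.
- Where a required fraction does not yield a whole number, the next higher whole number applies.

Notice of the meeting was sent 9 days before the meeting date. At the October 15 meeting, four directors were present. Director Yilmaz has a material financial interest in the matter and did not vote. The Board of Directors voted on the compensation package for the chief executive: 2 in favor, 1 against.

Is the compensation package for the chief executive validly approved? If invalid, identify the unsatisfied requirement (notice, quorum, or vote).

Invalid — quorum requirement not satisfied.

Notice: 9 days given; 9 required (9 ≥ 9). Satisfied.
Quorum: 4 present (interested directors count toward quorum); quorum is 5. Not satisfied.
Vote: the compensation package for the chief executive requires three-fifths of the disinterested directors present (4 − 1 = 3). 3/5 of 3 = 1.80, rounded up to 2, so 2 affirmative votes are needed; 2 voted in favor. Satisfied. (Moot — without a quorum no business can be validly transacted.)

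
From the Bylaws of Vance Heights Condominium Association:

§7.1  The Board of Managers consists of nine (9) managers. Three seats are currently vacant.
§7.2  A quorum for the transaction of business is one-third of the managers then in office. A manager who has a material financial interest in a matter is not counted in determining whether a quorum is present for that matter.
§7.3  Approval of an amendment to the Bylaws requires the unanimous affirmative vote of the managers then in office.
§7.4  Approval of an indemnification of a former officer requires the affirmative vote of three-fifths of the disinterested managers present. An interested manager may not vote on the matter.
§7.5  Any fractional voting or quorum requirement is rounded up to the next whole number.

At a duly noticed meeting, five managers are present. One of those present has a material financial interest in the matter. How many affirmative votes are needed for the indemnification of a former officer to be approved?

3

The indemnification of a former officer requires three-fifths of the disinterested managers present (5 − 1 = 4).
3/5 of 4 = 2.40, rounded up to 3.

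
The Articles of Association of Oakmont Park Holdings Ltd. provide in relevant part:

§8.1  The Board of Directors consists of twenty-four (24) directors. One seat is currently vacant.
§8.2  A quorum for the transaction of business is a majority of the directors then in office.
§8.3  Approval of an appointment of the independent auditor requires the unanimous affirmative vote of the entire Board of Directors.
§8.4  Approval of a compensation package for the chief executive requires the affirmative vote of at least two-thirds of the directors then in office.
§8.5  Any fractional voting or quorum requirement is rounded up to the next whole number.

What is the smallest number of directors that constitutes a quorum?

12

A majority of 23 is 12.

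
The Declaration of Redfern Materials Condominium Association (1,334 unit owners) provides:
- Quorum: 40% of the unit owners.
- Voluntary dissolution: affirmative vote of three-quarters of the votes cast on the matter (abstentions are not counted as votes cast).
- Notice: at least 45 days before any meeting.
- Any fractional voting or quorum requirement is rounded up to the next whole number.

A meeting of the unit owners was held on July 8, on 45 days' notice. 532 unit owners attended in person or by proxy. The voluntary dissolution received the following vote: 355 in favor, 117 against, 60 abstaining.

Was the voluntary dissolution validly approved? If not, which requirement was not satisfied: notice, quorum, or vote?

Notice: 45 days given; 45 required. Satisfied.
Quorum: 40% of 1,334 = 533.60, rounded up to 534; 532 present. Not satisfied.
Vote: requires three-fourths of the votes cast (532 − 60 abstaining = 472); 3/4 of 472 = 354, so 354 needed; 355 in favor. Satisfied.

Invalid — quorum requirement not satisfied.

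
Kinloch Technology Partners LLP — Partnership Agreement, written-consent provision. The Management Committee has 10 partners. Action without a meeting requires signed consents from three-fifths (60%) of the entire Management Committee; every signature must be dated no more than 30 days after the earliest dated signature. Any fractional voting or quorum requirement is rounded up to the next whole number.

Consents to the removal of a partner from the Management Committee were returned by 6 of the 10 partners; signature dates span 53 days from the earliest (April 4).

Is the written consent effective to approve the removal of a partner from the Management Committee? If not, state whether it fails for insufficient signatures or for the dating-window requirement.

Signatures required: three-fifths (60%) of 10 — 3/5 of 10 = 6, so 6 needed; 6 signed. Sufficient.
Dating window: the latest signature is 53 days after the earliest; the limit is 30 days. Outside the window.

Not effective — dating-window requirement not satisfied.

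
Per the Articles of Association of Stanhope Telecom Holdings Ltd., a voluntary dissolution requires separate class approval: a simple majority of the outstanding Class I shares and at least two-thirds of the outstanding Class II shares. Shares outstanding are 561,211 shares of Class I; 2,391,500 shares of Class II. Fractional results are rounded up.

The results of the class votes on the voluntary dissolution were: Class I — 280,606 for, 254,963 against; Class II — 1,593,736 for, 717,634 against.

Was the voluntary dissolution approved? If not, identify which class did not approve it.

Class I: a majority of 561211 is 280606; 280,606 required, 280,606 in favor — approved.
Class II: 2/3 of 2391500 = 1594333.33, rounded up to 1594334; 1,594,334 required, 1,593,736 in favor — not approved.

Not approved — the Class II shares did not give the required vote.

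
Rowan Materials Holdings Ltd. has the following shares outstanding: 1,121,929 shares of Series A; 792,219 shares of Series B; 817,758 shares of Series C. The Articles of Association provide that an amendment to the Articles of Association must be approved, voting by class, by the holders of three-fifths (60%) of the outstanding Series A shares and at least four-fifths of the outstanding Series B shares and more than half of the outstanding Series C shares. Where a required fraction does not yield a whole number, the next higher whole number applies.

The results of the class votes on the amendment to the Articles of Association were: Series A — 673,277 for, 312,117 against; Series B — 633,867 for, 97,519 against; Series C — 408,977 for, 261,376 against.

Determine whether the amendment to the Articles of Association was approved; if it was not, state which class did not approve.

Series A: 3/5 of 1121929 = 673157.40, rounded up to 673158; 673,158 required, 673,277 in favor — approved.
Series B: 4/5 of 792219 = 633775.20, rounded up to 633776; 633,776 required, 633,867 in favor — approved.
Series C: a majority of 817758 is 408880; 408,880 required, 408,977 in favor — approved.

Approved — every class gave the required vote.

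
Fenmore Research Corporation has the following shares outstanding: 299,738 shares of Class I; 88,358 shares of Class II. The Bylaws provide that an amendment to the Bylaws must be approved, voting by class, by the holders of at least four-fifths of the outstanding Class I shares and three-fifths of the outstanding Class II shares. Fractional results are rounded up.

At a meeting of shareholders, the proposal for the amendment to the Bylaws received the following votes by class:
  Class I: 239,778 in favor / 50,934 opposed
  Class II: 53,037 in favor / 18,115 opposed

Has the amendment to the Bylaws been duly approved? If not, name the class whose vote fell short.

Not approved — the Class I shares did not give the required vote.

Class I: 4/5 of 299738 = 239790.40, rounded up to 239791; 239,791 required, 239,778 in favor — not approved.
Class II: 3/5 of 88358 = 53014.80, rounded up to 53015; 53,015 required, 53,037 in favor — approved.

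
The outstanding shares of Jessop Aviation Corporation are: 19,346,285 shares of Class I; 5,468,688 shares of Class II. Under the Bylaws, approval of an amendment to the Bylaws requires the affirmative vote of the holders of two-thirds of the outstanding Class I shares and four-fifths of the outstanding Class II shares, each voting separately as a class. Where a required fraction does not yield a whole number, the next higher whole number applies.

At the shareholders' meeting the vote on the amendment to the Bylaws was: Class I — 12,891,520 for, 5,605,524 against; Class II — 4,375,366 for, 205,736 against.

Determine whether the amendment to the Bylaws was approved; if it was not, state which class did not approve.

Class I: 2/3 of 19346285 = 12897523.33, rounded up to 12897524; 12,897,524 required, 12,891,520 in favor — not approved.
Class II: 4/5 of 5468688 = 4374950.40, rounded up to 4374951; 4,374,951 required, 4,375,366 in favor — approved.

Not approved — the Class I shares did not give the required vote.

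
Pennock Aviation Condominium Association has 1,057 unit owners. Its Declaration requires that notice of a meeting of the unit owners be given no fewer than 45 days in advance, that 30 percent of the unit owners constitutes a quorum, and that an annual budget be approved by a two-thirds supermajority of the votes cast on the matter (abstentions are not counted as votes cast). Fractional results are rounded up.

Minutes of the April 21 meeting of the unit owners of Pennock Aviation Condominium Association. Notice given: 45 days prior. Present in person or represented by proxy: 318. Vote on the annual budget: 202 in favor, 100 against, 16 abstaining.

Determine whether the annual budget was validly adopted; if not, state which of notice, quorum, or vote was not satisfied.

Valid — all requirements satisfied.

Notice: 45 days given; 45 required. Satisfied.
Quorum: 30% of 1,057 = 317.10, rounded up to 318; 318 present. Satisfied.
Vote: requires two-thirds of the votes cast (318 − 16 abstaining = 302); 2/3 of 302 = 201.33, rounded up to 202, so 202 needed; 202 in favor. Satisfied.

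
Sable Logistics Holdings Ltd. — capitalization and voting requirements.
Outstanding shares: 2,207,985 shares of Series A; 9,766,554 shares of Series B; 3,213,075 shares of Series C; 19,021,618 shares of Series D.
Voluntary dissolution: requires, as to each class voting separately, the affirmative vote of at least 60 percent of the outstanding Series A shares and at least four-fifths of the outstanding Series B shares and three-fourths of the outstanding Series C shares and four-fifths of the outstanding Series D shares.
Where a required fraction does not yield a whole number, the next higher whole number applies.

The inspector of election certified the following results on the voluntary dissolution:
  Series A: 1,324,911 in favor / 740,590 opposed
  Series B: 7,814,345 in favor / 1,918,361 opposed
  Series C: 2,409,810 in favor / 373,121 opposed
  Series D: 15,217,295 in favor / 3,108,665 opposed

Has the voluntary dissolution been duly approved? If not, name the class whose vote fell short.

Approved — every class gave the required vote.

Series A: 3/5 of 2207985 = 1324791; 1,324,791 required, 1,324,911 in favor — approved.
Series B: 4/5 of 9766554 = 7813243.20, rounded up to 7813244; 7,813,244 required, 7,814,345 in favor — approved.
Series C: 3/4 of 3213075 = 2409806.25, rounded up to 2409807; 2,409,807 required, 2,409,810 in favor — approved.
Series D: 4/5 of 19021618 = 15217294.40, rounded up to 15217295; 15,217,295 required, 15,217,295 in favor — approved.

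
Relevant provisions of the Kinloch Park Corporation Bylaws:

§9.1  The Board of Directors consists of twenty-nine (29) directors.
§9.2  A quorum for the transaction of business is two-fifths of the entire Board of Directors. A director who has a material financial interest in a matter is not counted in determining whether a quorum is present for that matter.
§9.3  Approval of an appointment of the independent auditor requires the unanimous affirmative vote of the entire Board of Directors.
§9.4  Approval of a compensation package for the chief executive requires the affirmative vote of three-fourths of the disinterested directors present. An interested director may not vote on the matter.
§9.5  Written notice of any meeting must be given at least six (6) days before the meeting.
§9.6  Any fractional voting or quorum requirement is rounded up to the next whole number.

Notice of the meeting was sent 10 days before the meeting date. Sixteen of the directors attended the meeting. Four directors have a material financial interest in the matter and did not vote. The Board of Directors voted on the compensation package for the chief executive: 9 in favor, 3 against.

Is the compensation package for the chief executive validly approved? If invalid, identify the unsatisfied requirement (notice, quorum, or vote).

Valid — all requirements satisfied.

Notice: 10 days given; 6 required (10 ≥ 6). Satisfied.
Quorum: 16 present, but the 4 interested directors do not count, leaving 12. Quorum is 12. Satisfied.
Vote: the compensation package for the chief executive requires three-fourths of the disinterested directors present (16 − 4 = 12). 3/4 of 12 = 9, so 9 affirmative votes are needed; 9 voted in favor. Satisfied.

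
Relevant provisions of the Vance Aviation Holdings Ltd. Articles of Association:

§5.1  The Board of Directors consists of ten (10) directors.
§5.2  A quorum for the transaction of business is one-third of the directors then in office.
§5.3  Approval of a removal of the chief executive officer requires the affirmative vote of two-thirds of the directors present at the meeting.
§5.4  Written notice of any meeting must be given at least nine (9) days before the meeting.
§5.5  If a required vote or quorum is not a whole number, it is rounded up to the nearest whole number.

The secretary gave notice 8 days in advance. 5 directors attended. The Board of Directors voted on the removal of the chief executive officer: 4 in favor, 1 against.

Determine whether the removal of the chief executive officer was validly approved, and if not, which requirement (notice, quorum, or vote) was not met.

Invalid — notice requirement not satisfied.

Notice: 8 days given; 9 required (8 < 9). Not satisfied.
Quorum: 5 present; quorum is 4. Satisfied.
Vote: the removal of the chief executive officer requires two-thirds of the directors present (5). 2/3 of 5 = 3.33, rounded up to 4, so 4 affirmative votes are needed; 4 voted in favor. Satisfied.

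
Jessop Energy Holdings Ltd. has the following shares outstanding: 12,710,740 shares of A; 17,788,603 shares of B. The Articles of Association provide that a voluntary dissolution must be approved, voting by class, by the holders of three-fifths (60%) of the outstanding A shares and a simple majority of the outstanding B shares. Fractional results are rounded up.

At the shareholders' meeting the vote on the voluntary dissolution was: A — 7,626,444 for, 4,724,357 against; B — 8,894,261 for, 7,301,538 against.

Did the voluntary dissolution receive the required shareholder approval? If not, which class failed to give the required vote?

A: 3/5 of 12710740 = 7626444; 7,626,444 required, 7,626,444 in favor — approved.
B: a majority of 17788603 is 8894302; 8,894,302 required, 8,894,261 in favor — not approved.

Not approved — the B shares did not give the required vote.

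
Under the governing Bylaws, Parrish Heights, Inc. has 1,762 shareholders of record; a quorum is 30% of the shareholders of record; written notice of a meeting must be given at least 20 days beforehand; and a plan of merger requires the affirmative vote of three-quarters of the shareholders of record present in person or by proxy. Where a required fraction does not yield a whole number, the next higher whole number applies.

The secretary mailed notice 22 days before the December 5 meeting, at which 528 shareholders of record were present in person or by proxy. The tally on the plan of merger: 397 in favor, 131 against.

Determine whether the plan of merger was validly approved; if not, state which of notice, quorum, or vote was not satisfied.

Invalid — quorum requirement not satisfied.

Notice: 22 days given; 20 required. Satisfied.
Quorum: 30% of 1,762 = 528.60, rounded up to 529; 528 present. Not satisfied.
Vote: requires three-fourths of those present (528); 3/4 of 528 = 396, so 396 needed; 397 in favor. Satisfied.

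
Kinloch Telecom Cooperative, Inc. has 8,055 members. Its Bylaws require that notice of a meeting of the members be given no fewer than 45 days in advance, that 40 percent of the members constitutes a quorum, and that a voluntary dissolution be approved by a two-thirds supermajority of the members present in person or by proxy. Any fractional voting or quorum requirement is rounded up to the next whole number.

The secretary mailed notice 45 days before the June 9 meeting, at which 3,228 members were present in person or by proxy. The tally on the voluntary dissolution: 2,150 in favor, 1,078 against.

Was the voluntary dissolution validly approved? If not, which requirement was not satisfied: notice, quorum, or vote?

Notice: 45 days given; 45 required. Satisfied.
Quorum: 40% of 8,055 = 3,222; 3,228 present. Satisfied.
Vote: requires two-thirds of those present (3,228); 2/3 of 3228 = 2152, so 2,152 needed; 2,150 in favor. Not satisfied.

Invalid — vote requirement not satisfied.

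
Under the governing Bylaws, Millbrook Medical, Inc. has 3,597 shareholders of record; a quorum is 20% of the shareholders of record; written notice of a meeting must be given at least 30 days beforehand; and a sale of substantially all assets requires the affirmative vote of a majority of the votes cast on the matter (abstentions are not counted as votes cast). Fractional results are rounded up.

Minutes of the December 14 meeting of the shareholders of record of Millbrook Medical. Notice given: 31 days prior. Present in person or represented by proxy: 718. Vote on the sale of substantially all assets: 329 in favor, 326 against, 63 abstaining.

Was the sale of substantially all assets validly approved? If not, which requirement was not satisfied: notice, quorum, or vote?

Invalid — quorum requirement not satisfied.

Notice: 31 days given; 30 required. Satisfied.
Quorum: 20% of 3,597 = 719.40, rounded up to 720; 718 present. Not satisfied.
Vote: requires a majority of the votes cast (718 − 63 abstaining = 655); a majority of 655 is 328, so 328 needed; 329 in favor. Satisfied.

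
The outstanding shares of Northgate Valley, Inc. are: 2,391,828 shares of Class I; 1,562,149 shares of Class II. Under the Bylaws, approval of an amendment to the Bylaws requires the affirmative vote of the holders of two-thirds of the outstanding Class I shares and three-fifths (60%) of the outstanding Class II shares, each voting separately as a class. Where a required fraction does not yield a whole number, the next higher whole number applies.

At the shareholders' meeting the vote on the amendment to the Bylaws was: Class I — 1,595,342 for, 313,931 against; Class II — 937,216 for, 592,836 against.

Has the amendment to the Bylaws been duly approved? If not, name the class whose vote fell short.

Not approved — the Class II shares did not give the required vote.

Class I: 2/3 of 2391828 = 1594552; 1,594,552 required, 1,595,342 in favor — approved.
Class II: 3/5 of 1562149 = 937289.40, rounded up to 937290; 937,290 required, 937,216 in favor — not approved.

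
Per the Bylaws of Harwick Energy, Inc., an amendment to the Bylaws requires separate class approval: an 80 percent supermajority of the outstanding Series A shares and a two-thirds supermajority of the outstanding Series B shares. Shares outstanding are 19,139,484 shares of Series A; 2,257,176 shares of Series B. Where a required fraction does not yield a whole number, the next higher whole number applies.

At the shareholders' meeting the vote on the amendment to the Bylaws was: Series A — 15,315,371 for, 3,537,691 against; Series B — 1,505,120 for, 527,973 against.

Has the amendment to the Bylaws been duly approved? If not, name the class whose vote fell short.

Series A: 4/5 of 19139484 = 15311587.20, rounded up to 15311588; 15,311,588 required, 15,315,371 in favor — approved.
Series B: 2/3 of 2257176 = 1504784; 1,504,784 required, 1,505,120 in favor — approved.

Approved — every class gave the required vote.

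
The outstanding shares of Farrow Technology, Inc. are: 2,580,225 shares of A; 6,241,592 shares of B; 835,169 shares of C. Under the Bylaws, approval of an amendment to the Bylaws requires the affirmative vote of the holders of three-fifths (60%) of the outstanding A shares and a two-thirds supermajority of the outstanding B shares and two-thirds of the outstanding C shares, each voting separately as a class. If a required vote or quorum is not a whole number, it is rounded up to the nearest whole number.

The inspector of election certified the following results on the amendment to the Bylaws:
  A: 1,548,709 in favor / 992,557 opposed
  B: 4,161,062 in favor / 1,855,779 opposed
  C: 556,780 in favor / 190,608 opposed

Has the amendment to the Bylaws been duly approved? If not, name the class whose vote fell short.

Approved — every class gave the required vote.

A: 3/5 of 2580225 = 1548135; 1,548,135 required, 1,548,709 in favor — approved.
B: 2/3 of 6241592 = 4161061.33, rounded up to 4161062; 4,161,062 required, 4,161,062 in favor — approved.
C: 2/3 of 835169 = 556779.33, rounded up to 556780; 556,780 required, 556,780 in favor — approved.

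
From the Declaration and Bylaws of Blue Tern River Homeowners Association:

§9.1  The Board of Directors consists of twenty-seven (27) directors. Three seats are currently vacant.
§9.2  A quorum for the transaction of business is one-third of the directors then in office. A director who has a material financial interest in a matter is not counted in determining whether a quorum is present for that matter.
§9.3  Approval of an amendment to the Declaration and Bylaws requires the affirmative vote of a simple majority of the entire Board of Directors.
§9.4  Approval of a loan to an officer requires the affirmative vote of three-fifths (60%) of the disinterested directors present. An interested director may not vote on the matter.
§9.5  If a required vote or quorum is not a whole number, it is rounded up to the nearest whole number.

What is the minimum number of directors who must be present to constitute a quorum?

1/3 of 24 = 8.

8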